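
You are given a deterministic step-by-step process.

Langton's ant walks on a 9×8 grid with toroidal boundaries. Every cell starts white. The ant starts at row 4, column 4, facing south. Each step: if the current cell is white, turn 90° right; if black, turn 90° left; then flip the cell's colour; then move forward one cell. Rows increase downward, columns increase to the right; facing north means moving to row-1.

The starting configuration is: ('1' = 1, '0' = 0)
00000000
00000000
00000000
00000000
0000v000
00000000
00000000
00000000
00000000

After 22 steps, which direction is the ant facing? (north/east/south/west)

south

step 0: 00000000
00000000
00000000
00000000
0000v000
00000000
00000000
00000000
00000000
step 1: 00000000
00000000
00000000
00000000
000<1000
00000000
00000000
00000000
00000000
step 2: 00000000
00000000
00000000
000^0000
00011000
00000000
00000000
00000000
00000000
step 3: 00000000
00000000
00000000
0001>000
00011000
00000000
00000000
00000000
00000000
step 4: 00000000
00000000
00000000
00011000
0001v000
00000000
00000000
00000000
00000000
step 5: 00000000
00000000
00000000
00011000
00010>00
00000000
00000000
00000000
00000000
step 6: 00000000
00000000
00000000
00011000
00010100
00000v00
00000000
00000000
00000000
step 7: 00000000
00000000
00000000
00011000
00010100
0000<100
00000000
00000000
00000000
step 8: 00000000
00000000
00000000
00011000
0001^100
00001100
00000000
00000000
00000000
step 9: 00000000
00000000
00000000
00011000
00011>00
00001100
00000000
00000000
00000000
step 10: 00000000
00000000
00000000
00011^00
00011000
00001100
00000000
00000000
00000000
step 11: 00000000
00000000
00000000
000111>0
00011000
00001100
00000000
00000000
00000000
step 12: 00000000
00000000
00000000
00011110
000110v0
00001100
00000000
00000000
00000000
step 13: 00000000
00000000
00000000
00011110
00011<10
00001100
00000000
00000000
00000000
step 14: 00000000
00000000
00000000
00011^10
00011110
00001100
00000000
00000000
00000000
step 15: 00000000
00000000
00000000
0001<010
00011110
00001100
00000000
00000000
00000000
step 16: 00000000
00000000
00000000
00010010
0001v110
00001100
00000000
00000000
00000000
step 17: 00000000
00000000
00000000
00010010
00010>10
00001100
00000000
00000000
00000000
step 18: 00000000
00000000
00000000
00010^10
00010010
00001100
00000000
00000000
00000000
step 19: 00000000
00000000
00000000
000101>0
00010010
00001100
00000000
00000000
00000000
step 20: 00000000
00000000
000000^0
00010100
00010010
00001100
00000000
00000000
00000000
step 21: 00000000
00000000
0000001>
00010100
00010010
00001100
00000000
00000000
00000000
step 22: 00000000
00000000
00000011
0001010v
00010010
00001100
00000000
00000000
00000000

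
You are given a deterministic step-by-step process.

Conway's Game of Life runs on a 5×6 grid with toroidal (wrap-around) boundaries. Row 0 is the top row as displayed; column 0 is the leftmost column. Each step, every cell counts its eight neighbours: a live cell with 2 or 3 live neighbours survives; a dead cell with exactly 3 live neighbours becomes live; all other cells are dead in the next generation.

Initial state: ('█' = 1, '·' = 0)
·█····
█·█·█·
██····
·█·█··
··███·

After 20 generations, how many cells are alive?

6

[0] ·█····
█·█·█·
██····
·█·█··
··███·
[1] ·█··██
█·█··█
█··█·█
██·██·
·█·██·
[2] ·█····
··██··
···█··
·█····
·█····
[3] ·█····
··██··
···█··
··█···
███···
[4] █··█··
··██··
···█··
··██··
█·█···
[5] ···█··
··███·
····█·
·███··
··█···
[6] ····█·
··█·█·
·█··█·
·███··
·█····
[7] ···█··
····██
·█··█·
██·█··
·█·█··
[8] ··██··
···███
·████·
██·██·
██·██·
[9] ██····
·█···█
·█····
······
█·····
[10] ·█···█
·██···
█·····
······
██····
[11] ······
·██···
·█····
██····
██····
[12] █·█···
·██···
······
··█···
██····
[13] █·█···
·██···
·██···
·█····
█·█···
[14] █·██··
█··█··
█·····
█·····
█·█···
[15] █·██·█
█·██·█
██···█
█····█
█·██·█
[16] ······
···█··
··█···
··█···
··██··
[17] ··██··
······
··██··
·██···
··██··
[18] ··██··
······
·███··
·█····
······
[19] ······
·█····
·██···
·█····
··█···
[20] ······
·██···
███···
·█····
······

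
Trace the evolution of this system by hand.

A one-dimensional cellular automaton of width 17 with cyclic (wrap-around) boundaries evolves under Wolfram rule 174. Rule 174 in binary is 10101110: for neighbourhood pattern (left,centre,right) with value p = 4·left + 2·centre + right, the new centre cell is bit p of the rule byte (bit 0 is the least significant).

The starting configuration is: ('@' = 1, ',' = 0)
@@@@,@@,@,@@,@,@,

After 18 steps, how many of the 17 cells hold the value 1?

14

step 0: @@@@,@@,@,@@,@,@,
step 1: @@@,@@,@@@@,@@@@@
step 2: @@,@@,@@@@,@@@@@@
step 3: @,@@,@@@@,@@@@@@@
step 4: ,@@,@@@@,@@@@@@@@
step 5: @@,@@@@,@@@@@@@@,
step 6: @,@@@@,@@@@@@@@,@
step 7: ,@@@@,@@@@@@@@,@@
step 8: @@@@,@@@@@@@@,@@,
step 9: @@@,@@@@@@@@,@@,@
step 10: @@,@@@@@@@@,@@,@@
step 11: @,@@@@@@@@,@@,@@@
step 12: ,@@@@@@@@,@@,@@@@
step 13: @@@@@@@@,@@,@@@@,
step 14: @@@@@@@,@@,@@@@,@
step 15: @@@@@@,@@,@@@@,@@
step 16: @@@@@,@@,@@@@,@@@
step 17: @@@@,@@,@@@@,@@@@
step 18: @@@,@@,@@@@,@@@@@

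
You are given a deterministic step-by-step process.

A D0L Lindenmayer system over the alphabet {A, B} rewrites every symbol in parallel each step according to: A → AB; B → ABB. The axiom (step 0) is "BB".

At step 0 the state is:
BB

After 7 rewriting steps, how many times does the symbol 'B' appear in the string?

1220

gen 0: BB
gen 1: ABBABB
gen 2: ABABBABBABABBABB
gen 3: ABABBABABBABBABABBABBABABBABABBABBABABBABB
gen 4: ABABBABABBABBABABBABABBABBABABBABBABABBABABBABBABABBABBABABBABABBABBABABBABABBABBABABBABBABABBABABBABBABABBABB
gen 5: ABABBABABBABBABABBABABBABBABABBABBABABBABABBABBABABBABABBA…ABBABABBABABBABBABABBABABBABBABABBABBABABBABABBABBABABBABB  (len 288)
gen 6: ABABBABABBABBABABBABABBABBABABBABBABABBABABBABBABABBABABBA…ABBABABBABABBABBABABBABABBABBABABBABBABABBABABBABBABABBABB  (len 754)
gen 7: ABABBABABBABBABABBABABBABBABABBABBABABBABABBABBABABBABABBA…ABBABABBABABBABBABABBABABBABBABABBABBABABBABABBABBABABBABB  (len 1974)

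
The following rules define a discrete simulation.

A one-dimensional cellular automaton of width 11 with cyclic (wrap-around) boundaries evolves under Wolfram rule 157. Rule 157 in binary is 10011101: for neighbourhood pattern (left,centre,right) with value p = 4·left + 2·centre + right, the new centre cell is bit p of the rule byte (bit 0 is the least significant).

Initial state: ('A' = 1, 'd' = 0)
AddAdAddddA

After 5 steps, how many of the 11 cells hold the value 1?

k=0  AddAdAddddA
k=1  dAdAdAAAAdA
k=2  dAdAdAAAddA
k=3  dAdAdAAdAdA
k=4  dAdAdAddAdA
k=5  dAdAdAAdAdA

6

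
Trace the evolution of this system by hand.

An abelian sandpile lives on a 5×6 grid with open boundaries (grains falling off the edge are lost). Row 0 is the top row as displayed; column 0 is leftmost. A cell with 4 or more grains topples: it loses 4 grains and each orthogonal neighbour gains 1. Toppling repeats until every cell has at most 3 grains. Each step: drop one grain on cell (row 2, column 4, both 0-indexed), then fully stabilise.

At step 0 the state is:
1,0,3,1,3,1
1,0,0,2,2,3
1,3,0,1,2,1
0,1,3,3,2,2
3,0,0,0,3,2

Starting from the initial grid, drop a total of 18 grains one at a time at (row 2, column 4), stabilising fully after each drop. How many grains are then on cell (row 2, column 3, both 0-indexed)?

3

k=0  1,0,3,1,3,1
1,0,0,2,2,3
1,3,0,1,2,1
0,1,3,3,2,2
3,0,0,0,3,2
k=1  1,0,3,1,3,1
1,0,0,2,2,3
1,3,0,1,3,1
0,1,3,3,2,2
3,0,0,0,3,2
k=2  1,0,3,1,3,1
1,0,0,2,3,3
1,3,0,2,0,2
0,1,3,3,3,2
3,0,0,0,3,2
k=3  1,0,3,1,3,1
1,0,0,2,3,3
1,3,0,2,1,2
0,1,3,3,3,2
3,0,0,0,3,2
k=4  1,0,3,1,3,1
1,0,0,2,3,3
1,3,0,2,2,2
0,1,3,3,3,2
3,0,0,0,3,2
k=5  1,0,3,1,3,1
1,0,0,2,3,3
1,3,0,2,3,2
0,1,3,3,3,2
3,0,0,0,3,2
k=6  1,0,3,3,1,3
1,0,1,1,0,2
1,3,2,2,2,2
0,2,0,3,0,2
3,0,1,2,2,0
k=7  1,0,3,3,1,3
1,0,1,1,0,2
1,3,2,2,3,2
0,2,0,3,0,2
3,0,1,2,2,0
k=8  1,0,3,3,1,3
1,0,1,1,1,2
1,3,2,3,0,3
0,2,0,3,1,2
3,0,1,2,2,0
k=9  1,0,3,3,1,3
1,0,1,1,1,2
1,3,2,3,1,3
0,2,0,3,1,2
3,0,1,2,2,0
k=10  1,0,3,3,1,3
1,0,1,1,1,2
1,3,2,3,2,3
0,2,0,3,1,2
3,0,1,2,2,0
k=11  1,0,3,3,1,3
1,0,1,1,1,2
1,3,2,3,3,3
0,2,0,3,1,2
3,0,1,2,2,0
k=12  1,0,3,3,1,3
1,0,1,2,2,3
1,3,3,1,2,0
0,2,1,0,3,3
3,0,1,3,2,0
k=13  1,0,3,3,1,3
1,0,1,2,2,3
1,3,3,1,3,0
0,2,1,0,3,3
3,0,1,3,2,0
k=14  1,0,3,3,1,3
1,0,1,2,3,3
1,3,3,2,1,2
0,2,1,1,1,0
3,0,1,3,3,1
k=15  1,0,3,3,1,3
1,0,1,2,3,3
1,3,3,2,2,2
0,2,1,1,1,0
3,0,1,3,3,1
k=16  1,0,3,3,1,3
1,0,1,2,3,3
1,3,3,2,3,2
0,2,1,1,1,0
3,0,1,3,3,1
k=17  1,0,3,3,3,0
1,0,1,3,1,2
1,3,3,3,2,0
0,2,1,1,2,1
3,0,1,3,3,1
k=18  1,0,3,3,3,0
1,0,1,3,1,2
1,3,3,3,3,0
0,2,1,1,2,1
3,0,1,3,3,1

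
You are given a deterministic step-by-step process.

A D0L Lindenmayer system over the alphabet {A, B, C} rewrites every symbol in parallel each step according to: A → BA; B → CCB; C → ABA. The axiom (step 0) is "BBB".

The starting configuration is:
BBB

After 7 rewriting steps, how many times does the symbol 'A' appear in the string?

1176

gen 0: BBB
gen 1: CCBCCBCCB
gen 2: ABAABACCBABAABACCBABAABACCB
gen 3: BACCBBABACCBBAABAABACCBBACCBBABACCBBAABAABACCBBACCBBABACCBBAABAABACCB
gen 4: CCBBAABAABACCBCCBBACCBBAABAABACCBCCBBABACCBBABACCBBAABAABA…BAABAABACCBCCBBACCBBAABAABACCBCCBBABACCBBABACCBBAABAABACCB  (len 183)
gen 5: ABAABACCBCCBBABACCBBABACCBBAABAABACCBABAABACCBCCBBAABAABAC…BAABAABACCBCCBBACCBBAABAABACCBCCBBABACCBBABACCBBAABAABACCB  (len 489)
gen 6: BACCBBABACCBBAABAABACCBABAABACCBCCBBACCBBAABAABACCBCCBBACC…BAABAABACCBCCBBACCBBAABAABACCBCCBBABACCBBABACCBBAABAABACCB  (len 1299)
gen 7: CCBBAABAABACCBCCBBACCBBAABAABACCBCCBBABACCBBABACCBBAABAABA…BAABAABACCBCCBBACCBBAABAABACCBCCBBABACCBBABACCBBAABAABACCB  (len 3453)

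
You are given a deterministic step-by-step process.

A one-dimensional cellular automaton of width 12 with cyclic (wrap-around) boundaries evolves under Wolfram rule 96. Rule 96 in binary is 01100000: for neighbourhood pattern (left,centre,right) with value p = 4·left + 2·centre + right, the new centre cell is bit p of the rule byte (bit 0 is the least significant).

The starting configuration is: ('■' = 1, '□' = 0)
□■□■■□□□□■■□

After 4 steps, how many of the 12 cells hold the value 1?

0

0) □■□■■□□□□■■□
1) □□■□■□□□□□■□
2) □□□■□□□□□□□□
3) □□□□□□□□□□□□
4) □□□□□□□□□□□□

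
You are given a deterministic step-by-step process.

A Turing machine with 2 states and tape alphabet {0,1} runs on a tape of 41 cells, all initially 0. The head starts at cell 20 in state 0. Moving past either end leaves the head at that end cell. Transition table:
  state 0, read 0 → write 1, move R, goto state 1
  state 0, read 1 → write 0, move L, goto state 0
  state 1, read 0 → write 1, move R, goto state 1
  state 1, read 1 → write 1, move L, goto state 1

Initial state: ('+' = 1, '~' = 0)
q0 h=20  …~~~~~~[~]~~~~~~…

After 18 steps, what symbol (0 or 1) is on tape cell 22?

[0] q0 h=20  …~~~~~~[~]~~~~~~…
[1] q1 h=21  …~~~~~+[~]~~~~~~…
[2] q1 h=22  …~~~~++[~]~~~~~~…
[3] q1 h=23  …~~~+++[~]~~~~~~…
[4] q1 h=24  …~~++++[~]~~~~~~…
[5] q1 h=25  …~+++++[~]~~~~~~…
[6] q1 h=26  …++++++[~]~~~~~~…
[7] q1 h=27  …++++++[~]~~~~~~…
[8] q1 h=28  …++++++[~]~~~~~~…
[9] q1 h=29  …++++++[~]~~~~~~…
[10] q1 h=30  …++++++[~]~~~~~~…
[11] q1 h=31  …++++++[~]~~~~~~…
[12] q1 h=32  …++++++[~]~~~~~~…
[13] q1 h=33  …++++++[~]~~~~~~…
[14] q1 h=34  …++++++[~]~~~~~~|
[15] q1 h=35  …++++++[~]~~~~~|
[16] q1 h=36  …++++++[~]~~~~|
[17] q1 h=37  …++++++[~]~~~|
[18] q1 h=38  …++++++[~]~~|

1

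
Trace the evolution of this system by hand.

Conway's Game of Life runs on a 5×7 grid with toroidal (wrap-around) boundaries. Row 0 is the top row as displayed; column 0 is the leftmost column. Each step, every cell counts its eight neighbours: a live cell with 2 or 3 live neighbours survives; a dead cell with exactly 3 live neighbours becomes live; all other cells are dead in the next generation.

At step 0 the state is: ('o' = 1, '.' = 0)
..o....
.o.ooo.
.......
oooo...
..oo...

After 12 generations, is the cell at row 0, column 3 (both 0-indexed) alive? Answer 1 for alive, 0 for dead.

0) ..o....
.o.ooo.
.......
oooo...
..oo...
1) .o.....
..ooo..
o......
.o.o...
.......
2) ..oo...
.ooo...
.o..o..
.......
..o....
3) .......
.o..o..
.o.o...
.......
..oo...
4) ..oo...
..o....
..o....
...o...
.......
5) ..oo...
.oo....
..oo...
.......
..oo...
6) .......
.o.....
.ooo...
.......
..oo...
7) ..o....
.o.....
.oo....
.o.....
.......
8) .......
.o.....
ooo....
.oo....
.......
9) .......
ooo....
o......
o.o....
.......
10) .o.....
oo.....
o.o...o
.o.....
.......
11) oo.....
..o...o
..o...o
oo.....
.......
12) oo.....
..o...o
..o...o
oo.....
.......

0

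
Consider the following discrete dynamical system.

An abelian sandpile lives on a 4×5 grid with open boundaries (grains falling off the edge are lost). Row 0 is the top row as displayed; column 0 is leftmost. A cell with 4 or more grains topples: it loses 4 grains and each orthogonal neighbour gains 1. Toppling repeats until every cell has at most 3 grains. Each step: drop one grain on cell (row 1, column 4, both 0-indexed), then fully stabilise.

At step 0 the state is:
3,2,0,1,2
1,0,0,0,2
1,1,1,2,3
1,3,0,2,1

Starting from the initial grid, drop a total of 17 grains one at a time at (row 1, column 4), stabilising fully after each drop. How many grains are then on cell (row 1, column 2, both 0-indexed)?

gen 0: 3,2,0,1,2
1,0,0,0,2
1,1,1,2,3
1,3,0,2,1
gen 1: 3,2,0,1,2
1,0,0,0,3
1,1,1,2,3
1,3,0,2,1
gen 2: 3,2,0,1,3
1,0,0,1,1
1,1,1,3,0
1,3,0,2,2
gen 3: 3,2,0,1,3
1,0,0,1,2
1,1,1,3,0
1,3,0,2,2
gen 4: 3,2,0,1,3
1,0,0,1,3
1,1,1,3,0
1,3,0,2,2
gen 5: 3,2,0,2,0
1,0,0,2,1
1,1,1,3,1
1,3,0,2,2
gen 6: 3,2,0,2,0
1,0,0,2,2
1,1,1,3,1
1,3,0,2,2
gen 7: 3,2,0,2,0
1,0,0,2,3
1,1,1,3,1
1,3,0,2,2
gen 8: 3,2,0,2,1
1,0,0,3,0
1,1,1,3,2
1,3,0,2,2
gen 9: 3,2,0,2,1
1,0,0,3,1
1,1,1,3,2
1,3,0,2,2
gen 10: 3,2,0,2,1
1,0,0,3,2
1,1,1,3,2
1,3,0,2,2
gen 11: 3,2,0,2,1
1,0,0,3,3
1,1,1,3,2
1,3,0,2,2
gen 12: 3,2,0,3,2
1,0,1,1,2
1,1,2,1,0
1,3,0,3,3
gen 13: 3,2,0,3,2
1,0,1,1,3
1,1,2,1,0
1,3,0,3,3
gen 14: 3,2,0,3,3
1,0,1,2,0
1,1,2,1,1
1,3,0,3,3
gen 15: 3,2,0,3,3
1,0,1,2,1
1,1,2,1,1
1,3,0,3,3
gen 16: 3,2,0,3,3
1,0,1,2,2
1,1,2,1,1
1,3,0,3,3
gen 17: 3,2,0,3,3
1,0,1,2,3
1,1,2,1,1
1,3,0,3,3

1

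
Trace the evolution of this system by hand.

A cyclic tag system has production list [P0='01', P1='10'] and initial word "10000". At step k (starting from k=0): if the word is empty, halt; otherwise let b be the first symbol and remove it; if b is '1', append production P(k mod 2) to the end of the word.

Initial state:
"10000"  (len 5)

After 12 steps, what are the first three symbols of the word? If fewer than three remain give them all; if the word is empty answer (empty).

1

step 0: "10000"  (len 5)
step 1: "000001"  (len 6)
step 2: "00001"  (len 5)
step 3: "0001"  (len 4)
step 4: "001"  (len 3)
step 5: "01"  (len 2)
step 6: "1"  (len 1)
step 7: "01"  (len 2)
step 8: "1"  (len 1)
step 9: "01"  (len 2)
step 10: "1"  (len 1)
step 11: "01"  (len 2)
step 12: "1"  (len 1)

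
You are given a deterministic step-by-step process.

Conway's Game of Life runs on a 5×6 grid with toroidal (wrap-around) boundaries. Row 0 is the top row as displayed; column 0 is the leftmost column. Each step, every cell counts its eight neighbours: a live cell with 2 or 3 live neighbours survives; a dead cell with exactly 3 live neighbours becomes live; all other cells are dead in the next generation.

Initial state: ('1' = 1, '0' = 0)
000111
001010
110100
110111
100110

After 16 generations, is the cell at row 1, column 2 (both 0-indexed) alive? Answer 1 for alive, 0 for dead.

gen 0: 000111
001010
110100
110111
100110
gen 1: 001000
111000
000000
000000
010000
gen 2: 101000
011000
010000
000000
000000
gen 3: 001000
101000
011000
000000
000000
gen 4: 010000
001100
011000
000000
000000
gen 5: 001000
000100
011100
000000
000000
gen 6: 000000
010100
001100
001000
000000
gen 7: 000000
000100
010100
001100
000000
gen 8: 000000
001000
000110
001100
000000
gen 9: 000000
000100
000010
001110
000000
gen 10: 000000
000000
001010
000110
000100
gen 11: 000000
000000
000010
001010
000110
gen 12: 000000
000000
000100
000011
000110
gen 13: 000000
000000
000010
000001
000111
gen 14: 000010
000000
000000
000101
000011
gen 15: 000011
000000
000000
000001
000101
gen 16: 000011
000000
000000
000010
100001

0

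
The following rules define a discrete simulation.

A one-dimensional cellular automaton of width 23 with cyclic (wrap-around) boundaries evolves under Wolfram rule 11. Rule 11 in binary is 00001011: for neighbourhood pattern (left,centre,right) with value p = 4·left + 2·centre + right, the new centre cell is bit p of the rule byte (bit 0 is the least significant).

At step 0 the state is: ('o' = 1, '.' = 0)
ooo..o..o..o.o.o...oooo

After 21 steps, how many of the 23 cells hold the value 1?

9

0) ooo..o..o..o.o.o...oooo
1) ....o..o..o......ooo...
2) oooo..o..o..oooooo...oo
3) .....o..o..oo......ooo.
4) ooooo..o..oo..oooooo...
5) o.....o..oo..oo......oo
6) ..oooo..oo..oo..oooooo.
7) ooo....oo..oo..oo......
8) o...oooo..oo..oo..ooooo
9) ..ooo....oo..oo..oo....
10) ooo...oooo..oo..oo..ooo
11) ....ooo....oo..oo..oo..
12) ooooo...oooo..oo..oo..o
13) ......ooo....oo..oo..oo
14) .oooooo...oooo..oo..oo.
15) oo......ooo....oo..oo..
16) o..oooooo...oooo..oo..o
17) ..oo......ooo....oo..oo
18) .oo..oooooo...oooo..oo.
19) oo..oo......ooo....oo..
20) o..oo..oooooo...oooo..o
21) ..oo..oo......ooo....oo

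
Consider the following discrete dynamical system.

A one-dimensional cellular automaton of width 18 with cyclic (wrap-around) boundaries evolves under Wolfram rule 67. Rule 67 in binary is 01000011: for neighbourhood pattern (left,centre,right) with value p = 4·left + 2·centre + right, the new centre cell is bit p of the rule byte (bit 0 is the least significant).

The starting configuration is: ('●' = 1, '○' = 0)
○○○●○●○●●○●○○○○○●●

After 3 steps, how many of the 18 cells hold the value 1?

t=0: ○○○●○●○●●○●○○○○○●●
t=1: ○●●○○○○○●○○○●●●●○●
t=2: ○○●○●●●●○○●●○○○●○○
t=3: ●●○○○○○●○●○●○●●○○●

8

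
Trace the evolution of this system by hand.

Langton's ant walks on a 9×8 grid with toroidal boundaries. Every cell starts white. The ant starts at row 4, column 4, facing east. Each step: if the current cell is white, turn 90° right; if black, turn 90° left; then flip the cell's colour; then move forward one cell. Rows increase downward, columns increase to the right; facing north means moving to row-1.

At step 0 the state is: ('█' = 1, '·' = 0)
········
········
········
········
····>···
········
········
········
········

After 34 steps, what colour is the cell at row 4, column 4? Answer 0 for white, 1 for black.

k=0  ········
········
········
········
····>···
········
········
········
········
k=1  ········
········
········
········
····█···
····v···
········
········
········
k=2  ········
········
········
········
····█···
···<█···
········
········
········
k=3  ········
········
········
········
···^█···
···██···
········
········
········
k=4  ········
········
········
········
···█>···
···██···
········
········
········
k=5  ········
········
········
····^···
···█····
···██···
········
········
········
k=6  ········
········
········
····█>··
···█····
···██···
········
········
········
k=7  ········
········
········
····██··
···█·v··
···██···
········
········
········
k=8  ········
········
········
····██··
···█<█··
···██···
········
········
········
k=9  ········
········
········
····^█··
···███··
···██···
········
········
········
k=10  ········
········
········
···<·█··
···███··
···██···
········
········
········
k=11  ········
········
···^····
···█·█··
···███··
···██···
········
········
········
k=12  ········
········
···█>···
···█·█··
···███··
···██···
········
········
········
k=13  ········
········
···██···
···█v█··
···███··
···██···
········
········
········
k=14  ········
········
···██···
···<██··
···███··
···██···
········
········
········
k=15  ········
········
···██···
····██··
···v██··
···██···
········
········
········
k=16  ········
········
···██···
····██··
····>█··
···██···
········
········
········
k=17  ········
········
···██···
····^█··
·····█··
···██···
········
········
········
k=18  ········
········
···██···
···<·█··
·····█··
···██···
········
········
········
k=19  ········
········
···^█···
···█·█··
·····█··
···██···
········
········
········
k=20  ········
········
··<·█···
···█·█··
·····█··
···██···
········
········
········
k=21  ········
··^·····
··█·█···
···█·█··
·····█··
···██···
········
········
········
k=22  ········
··█>····
··█·█···
···█·█··
·····█··
···██···
········
········
········
k=23  ········
··██····
··█v█···
···█·█··
·····█··
···██···
········
········
········
k=24  ········
··██····
··<██···
···█·█··
·····█··
···██···
········
········
········
k=25  ········
··██····
···██···
··v█·█··
·····█··
···██···
········
········
········
k=26  ········
··██····
···██···
·<██·█··
·····█··
···██···
········
········
········
k=27  ········
··██····
·^·██···
·███·█··
·····█··
···██···
········
········
········
k=28  ········
··██····
·█>██···
·███·█··
·····█··
···██···
········
········
········
k=29  ········
··██····
·████···
·█v█·█··
·····█··
···██···
········
········
········
k=30  ········
··██····
·████···
·█·>·█··
·····█··
···██···
········
········
········
k=31  ········
··██····
·██^█···
·█···█··
·····█··
···██···
········
········
········
k=32  ········
··██····
·█<·█···
·█···█··
·····█··
···██···
········
········
········
k=33  ········
··██····
·█··█···
·█v··█··
·····█··
···██···
········
········
········
k=34  ········
··██····
·█··█···
·<█··█··
·····█··
···██···
········
········
········

0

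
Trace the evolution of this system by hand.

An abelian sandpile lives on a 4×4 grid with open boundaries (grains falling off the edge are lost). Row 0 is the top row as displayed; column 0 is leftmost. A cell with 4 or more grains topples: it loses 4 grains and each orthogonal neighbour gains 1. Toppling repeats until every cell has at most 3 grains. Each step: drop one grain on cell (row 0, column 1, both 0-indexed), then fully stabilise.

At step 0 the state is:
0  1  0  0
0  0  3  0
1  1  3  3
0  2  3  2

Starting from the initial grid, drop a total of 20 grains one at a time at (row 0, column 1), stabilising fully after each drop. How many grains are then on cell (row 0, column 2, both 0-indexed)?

3

[0] 0  1  0  0
0  0  3  0
1  1  3  3
0  2  3  2
[1] 0  2  0  0
0  0  3  0
1  1  3  3
0  2  3  2
[2] 0  3  0  0
0  0  3  0
1  1  3  3
0  2  3  2
[3] 1  0  1  0
0  1  3  0
1  1  3  3
0  2  3  2
[4] 1  1  1  0
0  1  3  0
1  1  3  3
0  2  3  2
[5] 1  2  1  0
0  1  3  0
1  1  3  3
0  2  3  2
[6] 1  3  1  0
0  1  3  0
1  1  3  3
0  2  3  2
[7] 2  0  2  0
0  2  3  0
1  1  3  3
0  2  3  2
[8] 2  1  2  0
0  2  3  0
1  1  3  3
0  2  3  2
[9] 2  2  2  0
0  2  3  0
1  1  3  3
0  2  3  2
[10] 2  3  2  0
0  2  3  0
1  1  3  3
0  2  3  2
[11] 3  0  3  0
0  3  3  0
1  1  3  3
0  2  3  2
[12] 3  1  3  0
0  3  3  0
1  1  3  3
0  2  3  2
[13] 3  2  3  0
0  3  3  0
1  1  3  3
0  2  3  2
[14] 3  3  3  0
0  3  3  0
1  1  3  3
0  2  3  2
[15] 0  3  1  1
2  1  2  2
1  3  2  1
0  3  1  0
[16] 1  0  2  1
2  2  2  2
1  3  2  1
0  3  1  0
[17] 1  1  2  1
2  2  2  2
1  3  2  1
0  3  1  0
[18] 1  2  2  1
2  2  2  2
1  3  2  1
0  3  1  0
[19] 1  3  2  1
2  2  2  2
1  3  2  1
0  3  1  0
[20] 2  0  3  1
2  3  2  2
1  3  2  1
0  3  1  0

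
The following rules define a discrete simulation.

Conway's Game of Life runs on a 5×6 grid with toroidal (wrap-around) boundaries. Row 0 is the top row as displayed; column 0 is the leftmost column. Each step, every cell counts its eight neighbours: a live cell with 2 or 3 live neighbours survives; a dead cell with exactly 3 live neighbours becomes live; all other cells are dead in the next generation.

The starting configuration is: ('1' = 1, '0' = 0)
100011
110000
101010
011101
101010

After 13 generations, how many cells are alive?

t=0: 100011
110000
101010
011101
101010
t=1: 000110
000110
000010
000000
001000
t=2: 001010
000001
000110
000000
000100
t=3: 000110
000001
000010
000110
000100
t=4: 000110
000101
000111
000110
001000
t=5: 001110
001001
001001
001001
001000
t=6: 011010
011001
111111
011100
011010
t=7: 000011
000000
000001
000000
100010
t=8: 000011
000011
000000
000001
000010
t=9: 000100
000011
000011
000000
000010
t=10: 000101
000101
000011
000011
000000
t=11: 000000
100101
100100
000011
000001
t=12: 100011
100011
100100
100011
000011
t=13: 000100
010100
010100
100100
000100

8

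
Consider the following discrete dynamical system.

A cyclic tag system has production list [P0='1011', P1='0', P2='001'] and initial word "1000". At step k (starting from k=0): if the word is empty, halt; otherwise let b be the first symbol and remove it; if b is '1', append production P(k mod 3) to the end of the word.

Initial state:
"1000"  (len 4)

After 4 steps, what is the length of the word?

4

step 0: "1000"  (len 4)
step 1: "0001011"  (len 7)
step 2: "001011"  (len 6)
step 3: "01011"  (len 5)
step 4: "1011"  (len 4)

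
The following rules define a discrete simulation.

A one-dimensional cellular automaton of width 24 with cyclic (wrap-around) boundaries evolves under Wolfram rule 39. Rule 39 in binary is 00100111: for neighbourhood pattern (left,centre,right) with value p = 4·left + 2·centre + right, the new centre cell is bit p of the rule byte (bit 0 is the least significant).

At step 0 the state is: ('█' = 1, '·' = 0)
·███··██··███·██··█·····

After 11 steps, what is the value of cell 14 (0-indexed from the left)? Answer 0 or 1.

1

gen 0: ·███··██··███·██··█·····
gen 1: █····█···█···█···██·████
gen 2: ··████·███·███·██··█····
gen 3: ██····█···█···█···██·███
gen 4: ···████·███·███·██··█···
gen 5: ███····█···█···█···██·██
gen 6: ····████·███·███·██··█··
gen 7: ████····█···█···█···██·█
gen 8: ·····████·███·███·██··█·
gen 9: █████····█···█···█···██·
gen 10: ······████·███·███·██··█
gen 11: ·█████····█···█···█···██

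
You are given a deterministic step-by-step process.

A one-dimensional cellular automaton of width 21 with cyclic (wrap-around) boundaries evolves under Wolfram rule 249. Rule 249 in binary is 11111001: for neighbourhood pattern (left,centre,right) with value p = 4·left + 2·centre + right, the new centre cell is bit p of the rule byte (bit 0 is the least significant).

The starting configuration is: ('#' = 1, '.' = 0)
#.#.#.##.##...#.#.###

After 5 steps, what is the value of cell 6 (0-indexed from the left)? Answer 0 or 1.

0) #.#.#.##.##...#.#.###
1) ##.#.########..#.####
2) ###.##########..#####
3) ###############.#####
4) #####################
5) #####################

1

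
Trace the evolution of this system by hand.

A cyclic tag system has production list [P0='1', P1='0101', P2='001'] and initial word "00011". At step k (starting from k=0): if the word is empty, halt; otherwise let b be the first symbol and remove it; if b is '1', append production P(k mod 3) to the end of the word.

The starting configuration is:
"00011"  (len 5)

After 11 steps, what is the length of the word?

7

k=0  "00011"  (len 5)
k=1  "0011"  (len 4)
k=2  "011"  (len 3)
k=3  "11"  (len 2)
k=4  "11"  (len 2)
k=5  "10101"  (len 5)
k=6  "0101001"  (len 7)
k=7  "101001"  (len 6)
k=8  "010010101"  (len 9)
k=9  "10010101"  (len 8)
k=10  "00101011"  (len 8)
k=11  "0101011"  (len 7)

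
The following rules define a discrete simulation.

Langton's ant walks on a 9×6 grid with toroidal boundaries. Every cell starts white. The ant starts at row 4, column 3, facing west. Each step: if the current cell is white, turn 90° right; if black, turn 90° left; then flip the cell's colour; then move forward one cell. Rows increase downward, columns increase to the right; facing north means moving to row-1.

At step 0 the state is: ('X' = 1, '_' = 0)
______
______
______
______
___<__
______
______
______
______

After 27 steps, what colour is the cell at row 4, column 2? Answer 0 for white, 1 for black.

1

k=0  ______
______
______
______
___<__
______
______
______
______
k=1  ______
______
______
___^__
___X__
______
______
______
______
k=2  ______
______
______
___X>_
___X__
______
______
______
______
k=3  ______
______
______
___XX_
___Xv_
______
______
______
______
k=4  ______
______
______
___XX_
___<X_
______
______
______
______
k=5  ______
______
______
___XX_
____X_
___v__
______
______
______
k=6  ______
______
______
___XX_
____X_
__<X__
______
______
______
k=7  ______
______
______
___XX_
__^_X_
__XX__
______
______
______
k=8  ______
______
______
___XX_
__X>X_
__XX__
______
______
______
k=9  ______
______
______
___XX_
__XXX_
__Xv__
______
______
______
k=10  ______
______
______
___XX_
__XXX_
__X_>_
______
______
______
k=11  ______
______
______
___XX_
__XXX_
__X_X_
____v_
______
______
k=12  ______
______
______
___XX_
__XXX_
__X_X_
___<X_
______
______
k=13  ______
______
______
___XX_
__XXX_
__X^X_
___XX_
______
______
k=14  ______
______
______
___XX_
__XXX_
__XX>_
___XX_
______
______
k=15  ______
______
______
___XX_
__XX^_
__XX__
___XX_
______
______
k=16  ______
______
______
___XX_
__X<__
__XX__
___XX_
______
______
k=17  ______
______
______
___XX_
__X___
__Xv__
___XX_
______
______
k=18  ______
______
______
___XX_
__X___
__X_>_
___XX_
______
______
k=19  ______
______
______
___XX_
__X___
__X_X_
___Xv_
______
______
k=20  ______
______
______
___XX_
__X___
__X_X_
___X_>
______
______
k=21  ______
______
______
___XX_
__X___
__X_X_
___X_X
_____v
______
k=22  ______
______
______
___XX_
__X___
__X_X_
___X_X
____<X
______
k=23  ______
______
______
___XX_
__X___
__X_X_
___X^X
____XX
______
k=24  ______
______
______
___XX_
__X___
__X_X_
___XX>
____XX
______
k=25  ______
______
______
___XX_
__X___
__X_X^
___XX_
____XX
______
k=26  ______
______
______
___XX_
__X___
>_X_XX
___XX_
____XX
______
k=27  ______
______
______
___XX_
__X___
X_X_XX
v__XX_
____XX
______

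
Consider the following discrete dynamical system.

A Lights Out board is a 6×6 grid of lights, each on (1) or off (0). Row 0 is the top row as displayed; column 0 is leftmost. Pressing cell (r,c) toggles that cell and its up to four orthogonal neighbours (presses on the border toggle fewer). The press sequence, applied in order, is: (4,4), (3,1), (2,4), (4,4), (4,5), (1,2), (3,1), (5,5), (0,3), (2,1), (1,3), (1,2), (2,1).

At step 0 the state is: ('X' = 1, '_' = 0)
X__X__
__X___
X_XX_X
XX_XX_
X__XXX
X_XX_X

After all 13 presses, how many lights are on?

20

0) X__X__
__X___
X_XX_X
XX_XX_
X__XXX
X_XX_X
1) X__X__
__X___
X_XX_X
XX_X__
X_____
X_XXXX
2) X__X__
__X___
XXXX_X
__XX__
XX____
X_XXXX
3) X__X__
__X_X_
XXX_X_
__XXX_
XX____
X_XXXX
4) X__X__
__X_X_
XXX_X_
__XX__
XX_XXX
X_XX_X
5) X__X__
__X_X_
XXX_X_
__XX_X
XX_X__
X_XX__
6) X_XX__
_X_XX_
XX__X_
__XX_X
XX_X__
X_XX__
7) X_XX__
_X_XX_
X___X_
XX_X_X
X__X__
X_XX__
8) X_XX__
_X_XX_
X___X_
XX_X_X
X__X_X
X_XXXX
9) X___X_
_X__X_
X___X_
XX_X_X
X__X_X
X_XXXX
10) X___X_
____X_
_XX_X_
X__X_X
X__X_X
X_XXXX
11) X__XX_
__XX__
_XXXX_
X__X_X
X__X_X
X_XXXX
12) X_XXX_
_X____
_X_XX_
X__X_X
X__X_X
X_XXXX
13) X_XXX_
______
X_XXX_
XX_X_X
X__X_X
X_XXXX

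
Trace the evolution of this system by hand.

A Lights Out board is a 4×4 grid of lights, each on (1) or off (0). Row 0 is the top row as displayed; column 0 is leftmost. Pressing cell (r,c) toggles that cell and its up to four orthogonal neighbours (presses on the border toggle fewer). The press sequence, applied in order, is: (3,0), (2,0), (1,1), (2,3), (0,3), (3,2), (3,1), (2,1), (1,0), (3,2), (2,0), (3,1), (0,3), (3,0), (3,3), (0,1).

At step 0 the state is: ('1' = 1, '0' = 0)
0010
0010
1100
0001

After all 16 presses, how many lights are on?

6

[0] 0010
0010
1100
0001
[1] 0010
0010
0100
1101
[2] 0010
1010
1000
0101
[3] 0110
0100
1100
0101
[4] 0110
0101
1111
0100
[5] 0101
0100
1111
0100
[6] 0101
0100
1101
0011
[7] 0101
0100
1001
1101
[8] 0101
0000
0111
1001
[9] 1101
1100
1111
1001
[10] 1101
1100
1101
1110
[11] 1101
0100
0001
0110
[12] 1101
0100
0101
1000
[13] 1110
0101
0101
1000
[14] 1110
0101
1101
0100
[15] 1110
0101
1100
0111
[16] 0000
0001
1100
0111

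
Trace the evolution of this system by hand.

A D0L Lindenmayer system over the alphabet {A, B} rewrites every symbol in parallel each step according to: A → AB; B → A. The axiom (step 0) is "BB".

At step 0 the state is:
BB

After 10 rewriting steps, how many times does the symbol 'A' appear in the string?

110

0) BB
1) AA
2) ABAB
3) ABAABA
4) ABAABABAAB
5) ABAABABAABAABABA
6) ABAABABAABAABABAABABAABAAB
7) ABAABABAABAABABAABABAABAABABAABAABABAABABA
8) ABAABABAABAABABAABABAABAABABAABAABABAABABAABAABABAABABAABAABABAABAAB
9) ABAABABAABAABABAABABAABAABABAABAABABAABABAABAABABAABABAABAABABAABAABABAABABAABAABABAABAABABAABABAABAABABAABABA
10) ABAABABAABAABABAABABAABAABABAABAABABAABABAABAABABAABABAABA…AABABAABABAABAABABAABABAABAABABAABAABABAABABAABAABABAABAAB  (len 178)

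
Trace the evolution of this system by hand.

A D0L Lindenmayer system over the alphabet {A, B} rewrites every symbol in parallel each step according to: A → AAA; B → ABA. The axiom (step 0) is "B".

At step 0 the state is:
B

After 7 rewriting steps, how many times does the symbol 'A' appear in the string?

2186

k=0  B
k=1  ABA
k=2  AAAABAAAA
k=3  AAAAAAAAAAAAABAAAAAAAAAAAAA
k=4  AAAAAAAAAAAAAAAAAAAAAAAAAAAAAAAAAAAAAAAABAAAAAAAAAAAAAAAAAAAAAAAAAAAAAAAAAAAAAAAA
k=5  AAAAAAAAAAAAAAAAAAAAAAAAAAAAAAAAAAAAAAAAAAAAAAAAAAAAAAAAAA…AAAAAAAAAAAAAAAAAAAAAAAAAAAAAAAAAAAAAAAAAAAAAAAAAAAAAAAAAA  (len 243)
k=6  AAAAAAAAAAAAAAAAAAAAAAAAAAAAAAAAAAAAAAAAAAAAAAAAAAAAAAAAAA…AAAAAAAAAAAAAAAAAAAAAAAAAAAAAAAAAAAAAAAAAAAAAAAAAAAAAAAAAA  (len 729)
k=7  AAAAAAAAAAAAAAAAAAAAAAAAAAAAAAAAAAAAAAAAAAAAAAAAAAAAAAAAAA…AAAAAAAAAAAAAAAAAAAAAAAAAAAAAAAAAAAAAAAAAAAAAAAAAAAAAAAAAA  (len 2187)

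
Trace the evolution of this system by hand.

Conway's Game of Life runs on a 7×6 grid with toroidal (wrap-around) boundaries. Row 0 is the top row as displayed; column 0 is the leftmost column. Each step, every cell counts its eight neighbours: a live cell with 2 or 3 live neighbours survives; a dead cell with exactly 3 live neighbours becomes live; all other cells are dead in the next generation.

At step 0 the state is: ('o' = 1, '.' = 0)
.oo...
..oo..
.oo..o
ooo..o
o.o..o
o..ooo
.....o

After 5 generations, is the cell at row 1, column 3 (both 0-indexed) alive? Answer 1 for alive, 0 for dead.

1

0) .oo...
..oo..
.oo..o
ooo..o
o.o..o
o..ooo
.....o
1) .ooo..
o..o..
....oo
...oo.
..o...
.o.o..
.ooo.o
2) ......
oo.o.o
.....o
...ooo
..o.o.
oo.oo.
......
3) o.....
o...oo
..oo..
...o.o
ooo...
.ooooo
......
4) o.....
oo.ooo
o.oo..
o..oo.
......
...ooo
oooooo
5) ......
...oo.
......
.ooooo
......
.o....
.oo...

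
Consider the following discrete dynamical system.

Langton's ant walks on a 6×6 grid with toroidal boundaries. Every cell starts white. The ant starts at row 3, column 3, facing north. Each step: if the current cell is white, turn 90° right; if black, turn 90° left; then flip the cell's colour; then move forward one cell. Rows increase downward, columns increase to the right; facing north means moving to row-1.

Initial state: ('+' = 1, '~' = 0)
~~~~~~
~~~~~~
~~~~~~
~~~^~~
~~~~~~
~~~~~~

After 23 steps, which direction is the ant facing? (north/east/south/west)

step 0: ~~~~~~
~~~~~~
~~~~~~
~~~^~~
~~~~~~
~~~~~~
step 1: ~~~~~~
~~~~~~
~~~~~~
~~~+>~
~~~~~~
~~~~~~
step 2: ~~~~~~
~~~~~~
~~~~~~
~~~++~
~~~~v~
~~~~~~
step 3: ~~~~~~
~~~~~~
~~~~~~
~~~++~
~~~<+~
~~~~~~
step 4: ~~~~~~
~~~~~~
~~~~~~
~~~^+~
~~~++~
~~~~~~
step 5: ~~~~~~
~~~~~~
~~~~~~
~~<~+~
~~~++~
~~~~~~
step 6: ~~~~~~
~~~~~~
~~^~~~
~~+~+~
~~~++~
~~~~~~
step 7: ~~~~~~
~~~~~~
~~+>~~
~~+~+~
~~~++~
~~~~~~
step 8: ~~~~~~
~~~~~~
~~++~~
~~+v+~
~~~++~
~~~~~~
step 9: ~~~~~~
~~~~~~
~~++~~
~~<++~
~~~++~
~~~~~~
step 10: ~~~~~~
~~~~~~
~~++~~
~~~++~
~~v++~
~~~~~~
step 11: ~~~~~~
~~~~~~
~~++~~
~~~++~
~<+++~
~~~~~~
step 12: ~~~~~~
~~~~~~
~~++~~
~^~++~
~++++~
~~~~~~
step 13: ~~~~~~
~~~~~~
~~++~~
~+>++~
~++++~
~~~~~~
step 14: ~~~~~~
~~~~~~
~~++~~
~++++~
~+v++~
~~~~~~
step 15: ~~~~~~
~~~~~~
~~++~~
~++++~
~+~>+~
~~~~~~
step 16: ~~~~~~
~~~~~~
~~++~~
~++^+~
~+~~+~
~~~~~~
step 17: ~~~~~~
~~~~~~
~~++~~
~+<~+~
~+~~+~
~~~~~~
step 18: ~~~~~~
~~~~~~
~~++~~
~+~~+~
~+v~+~
~~~~~~
step 19: ~~~~~~
~~~~~~
~~++~~
~+~~+~
~<+~+~
~~~~~~
step 20: ~~~~~~
~~~~~~
~~++~~
~+~~+~
~~+~+~
~v~~~~
step 21: ~~~~~~
~~~~~~
~~++~~
~+~~+~
~~+~+~
<+~~~~
step 22: ~~~~~~
~~~~~~
~~++~~
~+~~+~
^~+~+~
++~~~~
step 23: ~~~~~~
~~~~~~
~~++~~
~+~~+~
+>+~+~
++~~~~

east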